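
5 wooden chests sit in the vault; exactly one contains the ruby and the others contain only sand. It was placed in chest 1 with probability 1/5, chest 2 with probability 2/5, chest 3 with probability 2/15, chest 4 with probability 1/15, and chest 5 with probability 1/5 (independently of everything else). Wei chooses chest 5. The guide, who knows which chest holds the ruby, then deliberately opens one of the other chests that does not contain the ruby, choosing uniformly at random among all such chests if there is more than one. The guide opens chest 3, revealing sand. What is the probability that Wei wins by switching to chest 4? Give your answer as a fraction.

Apply Bayes' rule, conditioning on where the ruby actually is.
If it is in chest 1 (prior 1/5): the guide has 3 equally likely choices, so probability 1/3; weight (1/5)·(1/3) = 1/15.
If it is in chest 2 (prior 2/5): the guide has 3 equally likely choices, so probability 1/3; weight (2/5)·(1/3) = 2/15.
If it is in chest 3 (prior 2/15): the guide opened chest 3, so this case is ruled out; weight (2/15)·0 = 0.
If it is in chest 4 (prior 1/15): the guide has 3 equally likely choices, so probability 1/3; weight (1/15)·(1/3) = 1/45.
If it is in chest 5 (prior 1/5): the guide has 4 equally likely choices, so probability 1/4; weight (1/5)·(1/4) = 1/20.
The weights sum to 49/180.
So P(the ruby in chest 4 | the guide opened chest 3) = (1/45) / (49/180) = 4/49.

4/49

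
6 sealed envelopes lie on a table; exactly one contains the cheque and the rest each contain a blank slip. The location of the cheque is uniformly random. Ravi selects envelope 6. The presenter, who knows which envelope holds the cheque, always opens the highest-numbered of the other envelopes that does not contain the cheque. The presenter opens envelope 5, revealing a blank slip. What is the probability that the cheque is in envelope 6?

1/5

Consider each possible location of the cheque in turn.
If it is in any of envelopes 1, 2, 3, 4, and 6 (prior 1/6 each): envelope 5 is the highest-numbered option available, probability 1; weight (1/6)·1 = 1/6 each.
If it is in envelope 5 (prior 1/6): the presenter opened envelope 5, so this case is ruled out; weight (1/6)·0 = 0.
The weights sum to 5/6.
So P(the cheque in envelope 6 | the presenter opened envelope 5) = (1/6) / (5/6) = 1/5.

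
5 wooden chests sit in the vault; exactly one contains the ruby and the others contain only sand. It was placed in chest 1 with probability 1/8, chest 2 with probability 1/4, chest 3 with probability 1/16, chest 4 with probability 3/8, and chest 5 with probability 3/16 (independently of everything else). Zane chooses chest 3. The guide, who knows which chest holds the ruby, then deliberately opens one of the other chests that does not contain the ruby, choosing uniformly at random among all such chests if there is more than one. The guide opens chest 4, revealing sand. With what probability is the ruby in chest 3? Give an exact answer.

1/13

Condition on the true location of the ruby.
If it is in chest 1 (prior 1/8): the guide has 3 equally likely choices, so probability 1/3; weight (1/8)·(1/3) = 1/24.
If it is in chest 2 (prior 1/4): the guide has 3 equally likely choices, so probability 1/3; weight (1/4)·(1/3) = 1/12.
If it is in chest 3 (prior 1/16): the guide has 4 equally likely choices, so probability 1/4; weight (1/16)·(1/4) = 1/64.
If it is in chest 4 (prior 3/8): the guide opened chest 4, so this case is ruled out; weight (3/8)·0 = 0.
If it is in chest 5 (prior 3/16): the guide has 3 equally likely choices, so probability 1/3; weight (3/16)·(1/3) = 1/16.
The weights sum to 13/64.
So P(the ruby in chest 3 | the guide opened chest 4) = (1/64) / (13/64) = 1/13.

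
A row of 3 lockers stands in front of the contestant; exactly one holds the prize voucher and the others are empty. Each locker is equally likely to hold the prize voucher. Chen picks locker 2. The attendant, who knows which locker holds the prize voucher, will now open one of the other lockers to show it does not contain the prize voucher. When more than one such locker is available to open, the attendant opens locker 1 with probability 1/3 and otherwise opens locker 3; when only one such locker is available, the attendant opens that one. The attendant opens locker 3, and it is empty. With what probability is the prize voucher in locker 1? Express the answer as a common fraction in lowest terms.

Condition on the true location of the prize voucher.
If it is in locker 1 (prior 1/3): only locker 3 is available, probability 1; weight (1/3)·1 = 1/3.
If it is in locker 2 (prior 1/3): locker 1 is available but not opened, probability 2/3; weight (1/3)·(2/3) = 2/9.
If it is in locker 3 (prior 1/3): the attendant opened locker 3, so this case is ruled out; weight (1/3)·0 = 0.
The weights sum to 5/9.
So P(the prize voucher in locker 1 | the attendant opened locker 3) = (1/3) / (5/9) = 3/5.

3/5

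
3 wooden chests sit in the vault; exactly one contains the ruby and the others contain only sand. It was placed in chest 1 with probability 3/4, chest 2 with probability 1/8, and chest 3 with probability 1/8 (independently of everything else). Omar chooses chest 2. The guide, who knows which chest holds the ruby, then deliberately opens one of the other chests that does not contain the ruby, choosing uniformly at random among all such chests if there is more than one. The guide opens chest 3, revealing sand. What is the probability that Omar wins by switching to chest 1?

Apply Bayes' rule, conditioning on where the ruby actually is.
If it is in chest 1 (prior 3/4): the guide has no choice, probability 1; weight (3/4)·1 = 3/4.
If it is in chest 2 (prior 1/8): the guide has 2 equally likely choices, so probability 1/2; weight (1/8)·(1/2) = 1/16.
If it is in chest 3 (prior 1/8): the guide opened chest 3, so this case is ruled out; weight (1/8)·0 = 0.
The weights sum to 13/16.
So P(the ruby in chest 1 | the guide opened chest 3) = (3/4) / (13/16) = 12/13.

12/13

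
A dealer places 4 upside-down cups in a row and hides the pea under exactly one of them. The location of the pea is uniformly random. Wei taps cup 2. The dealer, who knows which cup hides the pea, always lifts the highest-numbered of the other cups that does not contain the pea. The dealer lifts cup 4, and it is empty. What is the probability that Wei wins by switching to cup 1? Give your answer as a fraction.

1/3

Consider each possible location of the pea in turn.
If it is under any of cups 1, 2, and 3 (prior 1/4 each): cup 4 is the highest-numbered option available, probability 1; weight (1/4)·1 = 1/4 each.
If it is under cup 4 (prior 1/4): the dealer opened cup 4, so this case is ruled out; weight (1/4)·0 = 0.
The weights sum to 3/4.
So P(the pea under cup 1 | the dealer opened cup 4) = (1/4) / (3/4) = 1/3.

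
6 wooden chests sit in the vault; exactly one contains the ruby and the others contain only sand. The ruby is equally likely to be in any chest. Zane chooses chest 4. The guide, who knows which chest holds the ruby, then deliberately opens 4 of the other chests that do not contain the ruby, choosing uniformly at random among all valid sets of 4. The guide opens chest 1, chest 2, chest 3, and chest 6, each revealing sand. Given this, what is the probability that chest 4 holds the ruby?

1/6

Condition on the true location of the ruby.
If it is in any of chests 1, 2, 3, and 6 (prior 1/6 each): that chest was opened and seen not to hold the prize — ruled out; weight (1/6)·0 = 0 each.
If it is in chest 4 (prior 1/6): the guide has 5 equally likely choices, so probability 1/5; weight (1/6)·(1/5) = 1/30.
If it is in chest 5 (prior 1/6): the guide has no choice, probability 1; weight (1/6)·1 = 1/6.
The weights sum to 1/5.
So P(the ruby in chest 4 | the guide opened chest 1, chest 2, chest 3, and chest 6) = (1/30) / (1/5) = 1/6.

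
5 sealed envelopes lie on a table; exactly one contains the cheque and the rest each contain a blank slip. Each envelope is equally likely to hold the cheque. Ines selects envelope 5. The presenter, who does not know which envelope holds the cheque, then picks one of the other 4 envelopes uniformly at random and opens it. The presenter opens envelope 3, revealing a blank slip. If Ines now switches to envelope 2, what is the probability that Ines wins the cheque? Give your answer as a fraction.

Condition on the true location of the cheque.
If it is in any of envelopes 1, 2, 4, and 5 (prior 1/5 each): the presenter picks envelope 3 with probability 1/4 regardless, and it is not the prize; weight (1/5)·(1/4) = 1/20 each.
If it is in envelope 3 (prior 1/5): the presenter opened envelope 3, so this case is ruled out; weight (1/5)·0 = 0.
The weights sum to 1/5.
So P(the cheque in envelope 2 | the presenter opened envelope 3) = (1/20) / (1/5) = 1/4.

1/4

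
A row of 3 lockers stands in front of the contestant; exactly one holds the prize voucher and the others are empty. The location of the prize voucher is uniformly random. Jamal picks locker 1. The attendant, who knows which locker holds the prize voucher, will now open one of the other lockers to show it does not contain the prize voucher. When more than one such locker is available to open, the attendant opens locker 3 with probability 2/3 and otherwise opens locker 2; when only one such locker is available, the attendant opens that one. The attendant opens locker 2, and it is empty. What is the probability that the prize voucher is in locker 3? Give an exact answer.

3/4

Apply Bayes' rule, conditioning on where the prize voucher actually is.
If it is in locker 1 (prior 1/3): locker 3 is available but not opened, probability 1/3; weight (1/3)·(1/3) = 1/9.
If it is in locker 2 (prior 1/3): the attendant opened locker 2, so this case is ruled out; weight (1/3)·0 = 0.
If it is in locker 3 (prior 1/3): only locker 2 is available, probability 1; weight (1/3)·1 = 1/3.
The weights sum to 4/9.
So P(the prize voucher in locker 3 | the attendant opened locker 2) = (1/3) / (4/9) = 3/4.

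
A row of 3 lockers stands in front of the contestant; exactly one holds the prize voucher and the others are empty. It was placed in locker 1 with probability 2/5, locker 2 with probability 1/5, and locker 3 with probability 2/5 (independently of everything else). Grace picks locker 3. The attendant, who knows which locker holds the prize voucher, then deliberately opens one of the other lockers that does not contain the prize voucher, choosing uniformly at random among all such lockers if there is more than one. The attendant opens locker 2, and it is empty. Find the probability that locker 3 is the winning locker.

1/3

Apply Bayes' rule, conditioning on where the prize voucher actually is.
If it is in locker 1 (prior 2/5): the attendant has no choice, probability 1; weight (2/5)·1 = 2/5.
If it is in locker 2 (prior 1/5): the attendant opened locker 2, so this case is ruled out; weight (1/5)·0 = 0.
If it is in locker 3 (prior 2/5): the attendant has 2 equally likely choices, so probability 1/2; weight (2/5)·(1/2) = 1/5.
The weights sum to 3/5.
So P(the prize voucher in locker 3 | the attendant opened locker 2) = (1/5) / (3/5) = 1/3.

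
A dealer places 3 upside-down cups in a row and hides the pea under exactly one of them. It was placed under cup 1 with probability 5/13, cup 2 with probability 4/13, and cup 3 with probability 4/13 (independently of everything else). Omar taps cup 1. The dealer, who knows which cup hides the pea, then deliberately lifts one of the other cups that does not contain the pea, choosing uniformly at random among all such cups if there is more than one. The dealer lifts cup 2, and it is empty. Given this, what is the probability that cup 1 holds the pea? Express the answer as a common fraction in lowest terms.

Condition on the true location of the pea.
If it is under cup 1 (prior 5/13): the dealer has 2 equally likely choices, so probability 1/2; weight (5/13)·(1/2) = 5/26.
If it is under cup 2 (prior 4/13): the dealer opened cup 2, so this case is ruled out; weight (4/13)·0 = 0.
If it is under cup 3 (prior 4/13): the dealer has no choice, probability 1; weight (4/13)·1 = 4/13.
The weights sum to 1/2.
So P(the pea under cup 1 | the dealer opened cup 2) = (5/26) / (1/2) = 5/13.

5/13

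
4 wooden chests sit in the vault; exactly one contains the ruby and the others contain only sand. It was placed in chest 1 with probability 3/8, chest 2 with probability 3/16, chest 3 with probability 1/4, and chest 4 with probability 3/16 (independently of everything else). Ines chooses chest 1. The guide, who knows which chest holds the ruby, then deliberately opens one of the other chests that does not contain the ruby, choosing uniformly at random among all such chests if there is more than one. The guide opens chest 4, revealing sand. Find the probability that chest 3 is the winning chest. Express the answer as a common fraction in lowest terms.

4/11

Apply Bayes' rule, conditioning on where the ruby actually is.
If it is in chest 1 (prior 3/8): the guide has 3 equally likely choices, so probability 1/3; weight (3/8)·(1/3) = 1/8.
If it is in chest 2 (prior 3/16): the guide has 2 equally likely choices, so probability 1/2; weight (3/16)·(1/2) = 3/32.
If it is in chest 3 (prior 1/4): the guide has 2 equally likely choices, so probability 1/2; weight (1/4)·(1/2) = 1/8.
If it is in chest 4 (prior 3/16): the guide opened chest 4, so this case is ruled out; weight (3/16)·0 = 0.
The weights sum to 11/32.
So P(the ruby in chest 3 | the guide opened chest 4) = (1/8) / (11/32) = 4/11.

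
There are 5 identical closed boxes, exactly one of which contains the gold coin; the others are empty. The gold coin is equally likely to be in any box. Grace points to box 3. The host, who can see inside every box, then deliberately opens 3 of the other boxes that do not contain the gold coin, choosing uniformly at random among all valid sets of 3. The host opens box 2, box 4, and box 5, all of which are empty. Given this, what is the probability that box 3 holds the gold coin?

1/5

Condition on the true location of the gold coin.
If it is in box 1 (prior 1/5): the host has no choice, probability 1; weight (1/5)·1 = 1/5.
If it is in any of boxes 2, 4, and 5 (prior 1/5 each): that box was opened and seen not to hold the prize — ruled out; weight (1/5)·0 = 0 each.
If it is in box 3 (prior 1/5): the host has 4 equally likely choices, so probability 1/4; weight (1/5)·(1/4) = 1/20.
The weights sum to 1/4.
So P(the gold coin in box 3 | the host opened box 2, box 4, and box 5) = (1/20) / (1/4) = 1/5.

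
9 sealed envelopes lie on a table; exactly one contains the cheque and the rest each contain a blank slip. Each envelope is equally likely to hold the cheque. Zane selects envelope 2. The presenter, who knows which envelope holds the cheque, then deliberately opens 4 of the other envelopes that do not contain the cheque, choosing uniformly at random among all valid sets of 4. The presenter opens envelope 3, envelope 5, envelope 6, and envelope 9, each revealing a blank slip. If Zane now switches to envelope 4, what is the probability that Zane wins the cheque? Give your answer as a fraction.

Condition on the true location of the cheque.
If it is in any of envelopes 1, 4, 7, and 8 (prior 1/9 each): the presenter has 35 equally likely choices, so probability 1/35; weight (1/9)·(1/35) = 1/315 each.
If it is in envelope 2 (prior 1/9): the presenter has 70 equally likely choices, so probability 1/70; weight (1/9)·(1/70) = 1/630.
If it is in any of envelopes 3, 5, 6, and 9 (prior 1/9 each): that envelope was opened and seen not to hold the prize — ruled out; weight (1/9)·0 = 0 each.
The weights sum to 1/70.
So P(the cheque in envelope 4 | the presenter opened envelope 3, envelope 5, envelope 6, and envelope 9) = (1/315) / (1/70) = 2/9.

2/9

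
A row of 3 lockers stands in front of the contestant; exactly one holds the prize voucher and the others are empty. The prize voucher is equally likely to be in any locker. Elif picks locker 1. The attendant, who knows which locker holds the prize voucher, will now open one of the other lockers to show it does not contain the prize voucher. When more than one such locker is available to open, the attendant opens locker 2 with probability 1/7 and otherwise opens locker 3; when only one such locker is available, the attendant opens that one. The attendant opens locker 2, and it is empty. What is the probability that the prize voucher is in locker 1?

Consider each possible location of the prize voucher in turn.
If it is in locker 1 (prior 1/3): locker 2 is available, opened with probability 1/7; weight (1/3)·(1/7) = 1/21.
If it is in locker 2 (prior 1/3): the attendant opened locker 2, so this case is ruled out; weight (1/3)·0 = 0.
If it is in locker 3 (prior 1/3): only locker 2 is available, probability 1; weight (1/3)·1 = 1/3.
The weights sum to 8/21.
So P(the prize voucher in locker 1 | the attendant opened locker 2) = (1/21) / (8/21) = 1/8.

1/8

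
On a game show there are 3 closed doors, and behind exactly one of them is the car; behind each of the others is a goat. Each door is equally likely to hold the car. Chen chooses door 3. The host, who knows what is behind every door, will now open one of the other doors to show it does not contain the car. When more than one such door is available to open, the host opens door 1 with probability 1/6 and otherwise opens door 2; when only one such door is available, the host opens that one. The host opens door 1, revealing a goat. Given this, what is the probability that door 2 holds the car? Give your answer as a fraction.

Consider each possible location of the car in turn.
If it is behind door 1 (prior 1/3): the host opened door 1, so this case is ruled out; weight (1/3)·0 = 0.
If it is behind door 2 (prior 1/3): only door 1 is available, probability 1; weight (1/3)·1 = 1/3.
If it is behind door 3 (prior 1/3): door 1 is available, opened with probability 1/6; weight (1/3)·(1/6) = 1/18.
The weights sum to 7/18.
So P(the car behind door 2 | the host opened door 1) = (1/3) / (7/18) = 6/7.

6/7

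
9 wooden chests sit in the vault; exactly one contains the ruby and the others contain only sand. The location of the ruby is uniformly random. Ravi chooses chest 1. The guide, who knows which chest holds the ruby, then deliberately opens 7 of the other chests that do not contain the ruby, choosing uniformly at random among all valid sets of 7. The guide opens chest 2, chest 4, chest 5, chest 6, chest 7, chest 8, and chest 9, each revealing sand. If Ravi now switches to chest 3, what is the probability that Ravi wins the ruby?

Apply Bayes' rule, conditioning on where the ruby actually is.
If it is in chest 1 (prior 1/9): the guide has 8 equally likely choices, so probability 1/8; weight (1/9)·(1/8) = 1/72.
If it is in any of chests 2, 4, 5, 6, 7, 8, and 9 (prior 1/9 each): that chest was opened and seen not to hold the prize — ruled out; weight (1/9)·0 = 0 each.
If it is in chest 3 (prior 1/9): the guide has no choice, probability 1; weight (1/9)·1 = 1/9.
The weights sum to 1/8.
So P(the ruby in chest 3 | the guide opened chest 2, chest 4, chest 5, chest 6, chest 7, chest 8, and chest 9) = (1/9) / (1/8) = 8/9.

8/9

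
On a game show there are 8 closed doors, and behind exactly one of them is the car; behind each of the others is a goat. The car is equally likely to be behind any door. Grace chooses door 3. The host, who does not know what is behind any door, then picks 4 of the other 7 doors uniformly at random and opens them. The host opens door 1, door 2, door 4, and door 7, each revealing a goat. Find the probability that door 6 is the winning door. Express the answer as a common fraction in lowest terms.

1/4

Consider each possible location of the car in turn.
If it is behind any of doors 1, 2, 4, and 7 (prior 1/8 each): that door was opened and seen not to hold the prize — ruled out; weight (1/8)·0 = 0 each.
If it is behind any of doors 3, 5, 6, and 8 (prior 1/8 each): the host picks exactly this set with probability 1/35 regardless, and none is the prize; weight (1/8)·(1/35) = 1/280 each.
The weights sum to 1/70.
So P(the car behind door 6 | the host opened door 1, door 2, door 4, and door 7) = (1/280) / (1/70) = 1/4.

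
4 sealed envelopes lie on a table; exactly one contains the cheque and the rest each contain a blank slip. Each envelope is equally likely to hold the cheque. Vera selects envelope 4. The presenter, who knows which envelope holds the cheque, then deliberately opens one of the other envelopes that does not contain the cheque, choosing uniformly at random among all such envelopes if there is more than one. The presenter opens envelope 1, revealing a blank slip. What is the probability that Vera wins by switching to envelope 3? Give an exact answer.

3/8

Apply Bayes' rule, conditioning on where the cheque actually is.
If it is in envelope 1 (prior 1/4): the presenter opened envelope 1, so this case is ruled out; weight (1/4)·0 = 0.
If it is in either of envelopes 2 and 3 (prior 1/4 each): the presenter has 2 equally likely choices, so probability 1/2; weight (1/4)·(1/2) = 1/8 each.
If it is in envelope 4 (prior 1/4): the presenter has 3 equally likely choices, so probability 1/3; weight (1/4)·(1/3) = 1/12.
The weights sum to 1/3.
So P(the cheque in envelope 3 | the presenter opened envelope 1) = (1/8) / (1/3) = 3/8.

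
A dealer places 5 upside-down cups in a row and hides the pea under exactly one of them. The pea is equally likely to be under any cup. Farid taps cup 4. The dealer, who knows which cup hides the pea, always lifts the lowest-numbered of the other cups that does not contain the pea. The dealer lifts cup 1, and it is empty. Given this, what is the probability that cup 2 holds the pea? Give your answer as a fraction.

1/4

Consider each possible location of the pea in turn.
If it is under cup 1 (prior 1/5): the dealer opened cup 1, so this case is ruled out; weight (1/5)·0 = 0.
If it is under any of cups 2, 3, 4, and 5 (prior 1/5 each): cup 1 is the lowest-numbered option available, probability 1; weight (1/5)·1 = 1/5 each.
The weights sum to 4/5.
So P(the pea under cup 2 | the dealer opened cup 1) = (1/5) / (4/5) = 1/4.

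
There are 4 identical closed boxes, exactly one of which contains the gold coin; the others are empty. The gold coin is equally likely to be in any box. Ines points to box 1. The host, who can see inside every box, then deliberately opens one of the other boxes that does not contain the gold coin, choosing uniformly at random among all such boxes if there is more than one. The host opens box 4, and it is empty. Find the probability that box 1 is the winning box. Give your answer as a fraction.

1/4

Apply Bayes' rule, conditioning on where the gold coin actually is.
If it is in box 1 (prior 1/4): the host has 3 equally likely choices, so probability 1/3; weight (1/4)·(1/3) = 1/12.
If it is in either of boxes 2 and 3 (prior 1/4 each): the host has 2 equally likely choices, so probability 1/2; weight (1/4)·(1/2) = 1/8 each.
If it is in box 4 (prior 1/4): the host opened box 4, so this case is ruled out; weight (1/4)·0 = 0.
The weights sum to 1/3.
So P(the gold coin in box 1 | the host opened box 4) = (1/12) / (1/3) = 1/4.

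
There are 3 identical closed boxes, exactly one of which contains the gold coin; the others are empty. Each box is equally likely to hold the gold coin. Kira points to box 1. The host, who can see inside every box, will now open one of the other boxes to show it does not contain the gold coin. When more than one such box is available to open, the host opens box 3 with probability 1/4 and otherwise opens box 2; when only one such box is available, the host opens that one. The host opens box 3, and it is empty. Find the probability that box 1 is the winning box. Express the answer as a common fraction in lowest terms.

1/5

Consider each possible location of the gold coin in turn.
If it is in box 1 (prior 1/3): box 3 is available, opened with probability 1/4; weight (1/3)·(1/4) = 1/12.
If it is in box 2 (prior 1/3): only box 3 is available, probability 1; weight (1/3)·1 = 1/3.
If it is in box 3 (prior 1/3): the host opened box 3, so this case is ruled out; weight (1/3)·0 = 0.
The weights sum to 5/12.
So P(the gold coin in box 1 | the host opened box 3) = (1/12) / (5/12) = 1/5.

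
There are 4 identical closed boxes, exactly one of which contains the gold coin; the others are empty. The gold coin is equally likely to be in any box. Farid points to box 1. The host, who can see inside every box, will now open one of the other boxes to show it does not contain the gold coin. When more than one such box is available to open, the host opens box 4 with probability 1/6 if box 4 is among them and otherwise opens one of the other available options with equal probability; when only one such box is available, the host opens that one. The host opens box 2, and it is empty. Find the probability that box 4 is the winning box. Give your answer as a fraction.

2/7

Apply Bayes' rule, conditioning on where the gold coin actually is.
If it is in box 1 (prior 1/4): box 4 is available but not opened; box 2 gets probability (1 − 1/6)/2 = 5/12; weight (1/4)·(5/12) = 5/48.
If it is in box 2 (prior 1/4): the host opened box 2, so this case is ruled out; weight (1/4)·0 = 0.
If it is in box 3 (prior 1/4): box 4 is available but not opened, probability 5/6; weight (1/4)·(5/6) = 5/24.
If it is in box 4 (prior 1/4): box 4 holds the prize so is unavailable; the host chooses uniformly among the 2 others, probability 1/2; weight (1/4)·(1/2) = 1/8.
The weights sum to 7/16.
So P(the gold coin in box 4 | the host opened box 2) = (1/8) / (7/16) = 2/7.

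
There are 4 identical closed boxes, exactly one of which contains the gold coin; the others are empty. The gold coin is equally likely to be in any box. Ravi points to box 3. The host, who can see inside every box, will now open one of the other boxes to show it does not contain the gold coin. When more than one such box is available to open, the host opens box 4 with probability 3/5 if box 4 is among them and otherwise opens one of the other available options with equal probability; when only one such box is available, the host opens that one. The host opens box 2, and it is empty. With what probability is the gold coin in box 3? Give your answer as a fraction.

Consider each possible location of the gold coin in turn.
If it is in box 1 (prior 1/4): box 4 is available but not opened, probability 2/5; weight (1/4)·(2/5) = 1/10.
If it is in box 2 (prior 1/4): the host opened box 2, so this case is ruled out; weight (1/4)·0 = 0.
If it is in box 3 (prior 1/4): box 4 is available but not opened; box 2 gets probability (1 − 3/5)/2 = 1/5; weight (1/4)·(1/5) = 1/20.
If it is in box 4 (prior 1/4): box 4 holds the prize so is unavailable; the host chooses uniformly among the 2 others, probability 1/2; weight (1/4)·(1/2) = 1/8.
The weights sum to 11/40.
So P(the gold coin in box 3 | the host opened box 2) = (1/20) / (11/40) = 2/11.

2/11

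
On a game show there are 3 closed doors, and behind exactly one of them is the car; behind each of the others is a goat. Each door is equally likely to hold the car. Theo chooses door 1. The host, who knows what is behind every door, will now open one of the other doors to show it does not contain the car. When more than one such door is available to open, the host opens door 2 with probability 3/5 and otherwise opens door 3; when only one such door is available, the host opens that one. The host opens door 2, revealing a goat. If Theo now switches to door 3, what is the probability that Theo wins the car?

5/8

Consider each possible location of the car in turn.
If it is behind door 1 (prior 1/3): door 2 is available, opened with probability 3/5; weight (1/3)·(3/5) = 1/5.
If it is behind door 2 (prior 1/3): the host opened door 2, so this case is ruled out; weight (1/3)·0 = 0.
If it is behind door 3 (prior 1/3): only door 2 is available, probability 1; weight (1/3)·1 = 1/3.
The weights sum to 8/15.
So P(the car behind door 3 | the host opened door 2) = (1/3) / (8/15) = 5/8.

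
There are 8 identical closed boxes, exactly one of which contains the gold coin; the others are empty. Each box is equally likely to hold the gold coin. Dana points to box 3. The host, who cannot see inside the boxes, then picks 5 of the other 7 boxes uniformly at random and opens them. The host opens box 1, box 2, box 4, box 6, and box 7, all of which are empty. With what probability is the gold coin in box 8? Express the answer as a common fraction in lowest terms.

Condition on the true location of the gold coin.
If it is in any of boxes 1, 2, 4, 6, and 7 (prior 1/8 each): that box was opened and seen not to hold the prize — ruled out; weight (1/8)·0 = 0 each.
If it is in any of boxes 3, 5, and 8 (prior 1/8 each): the host picks exactly this set with probability 1/21 regardless, and none is the prize; weight (1/8)·(1/21) = 1/168 each.
The weights sum to 1/56.
So P(the gold coin in box 8 | the host opened box 1, box 2, box 4, box 6, and box 7) = (1/168) / (1/56) = 1/3.

1/3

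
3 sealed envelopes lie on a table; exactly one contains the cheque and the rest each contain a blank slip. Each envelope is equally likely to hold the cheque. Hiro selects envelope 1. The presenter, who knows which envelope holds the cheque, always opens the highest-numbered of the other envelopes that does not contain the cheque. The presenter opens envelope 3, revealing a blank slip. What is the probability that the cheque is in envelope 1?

1/2

Condition on the true location of the cheque.
If it is in either of envelopes 1 and 2 (prior 1/3 each): envelope 3 is the highest-numbered option available, probability 1; weight (1/3)·1 = 1/3 each.
If it is in envelope 3 (prior 1/3): the presenter opened envelope 3, so this case is ruled out; weight (1/3)·0 = 0.
The weights sum to 2/3.
So P(the cheque in envelope 1 | the presenter opened envelope 3) = (1/3) / (2/3) = 1/2.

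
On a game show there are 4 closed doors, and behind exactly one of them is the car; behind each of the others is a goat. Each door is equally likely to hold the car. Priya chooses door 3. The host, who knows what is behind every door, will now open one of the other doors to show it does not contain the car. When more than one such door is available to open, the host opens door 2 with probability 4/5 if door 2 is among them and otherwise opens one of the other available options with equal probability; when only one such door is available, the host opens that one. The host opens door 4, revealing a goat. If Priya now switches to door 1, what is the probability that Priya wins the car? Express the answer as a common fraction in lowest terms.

1/4

Apply Bayes' rule, conditioning on where the car actually is.
If it is behind door 1 (prior 1/4): door 2 is available but not opened, probability 1/5; weight (1/4)·(1/5) = 1/20.
If it is behind door 2 (prior 1/4): door 2 holds the prize so is unavailable; the host chooses uniformly among the 2 others, probability 1/2; weight (1/4)·(1/2) = 1/8.
If it is behind door 3 (prior 1/4): door 2 is available but not opened; door 4 gets probability (1 − 4/5)/2 = 1/10; weight (1/4)·(1/10) = 1/40.
If it is behind door 4 (prior 1/4): the host opened door 4, so this case is ruled out; weight (1/4)·0 = 0.
The weights sum to 1/5.
So P(the car behind door 1 | the host opened door 4) = (1/20) / (1/5) = 1/4.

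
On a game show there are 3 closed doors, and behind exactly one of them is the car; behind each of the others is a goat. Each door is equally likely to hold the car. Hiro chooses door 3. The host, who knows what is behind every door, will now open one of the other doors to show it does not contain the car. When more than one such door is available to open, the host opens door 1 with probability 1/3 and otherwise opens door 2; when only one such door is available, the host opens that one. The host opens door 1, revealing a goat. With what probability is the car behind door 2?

Consider each possible location of the car in turn.
If it is behind door 1 (prior 1/3): the host opened door 1, so this case is ruled out; weight (1/3)·0 = 0.
If it is behind door 2 (prior 1/3): only door 1 is available, probability 1; weight (1/3)·1 = 1/3.
If it is behind door 3 (prior 1/3): door 1 is available, opened with probability 1/3; weight (1/3)·(1/3) = 1/9.
The weights sum to 4/9.
So P(the car behind door 2 | the host opened door 1) = (1/3) / (4/9) = 3/4.

3/4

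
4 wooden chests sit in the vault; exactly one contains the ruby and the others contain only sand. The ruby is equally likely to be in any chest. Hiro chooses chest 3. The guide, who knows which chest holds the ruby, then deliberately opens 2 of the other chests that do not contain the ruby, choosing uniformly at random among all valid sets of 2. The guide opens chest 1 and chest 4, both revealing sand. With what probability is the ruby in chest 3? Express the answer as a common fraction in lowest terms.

1/4

Consider each possible location of the ruby in turn.
If it is in either of chests 1 and 4 (prior 1/4 each): that chest was opened and seen not to hold the prize — ruled out; weight (1/4)·0 = 0 each.
If it is in chest 2 (prior 1/4): the guide has no choice, probability 1; weight (1/4)·1 = 1/4.
If it is in chest 3 (prior 1/4): the guide has 3 equally likely choices, so probability 1/3; weight (1/4)·(1/3) = 1/12.
The weights sum to 1/3.
So P(the ruby in chest 3 | the guide opened chest 1 and chest 4) = (1/12) / (1/3) = 1/4.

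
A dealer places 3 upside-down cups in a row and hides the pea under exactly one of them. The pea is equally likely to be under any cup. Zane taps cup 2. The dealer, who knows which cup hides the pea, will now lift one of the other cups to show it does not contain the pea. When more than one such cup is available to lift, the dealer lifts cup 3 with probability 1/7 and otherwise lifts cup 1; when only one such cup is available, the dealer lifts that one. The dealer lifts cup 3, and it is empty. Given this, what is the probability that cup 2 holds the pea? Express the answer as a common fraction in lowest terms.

1/8

Consider each possible location of the pea in turn.
If it is under cup 1 (prior 1/3): only cup 3 is available, probability 1; weight (1/3)·1 = 1/3.
If it is under cup 2 (prior 1/3): cup 3 is available, opened with probability 1/7; weight (1/3)·(1/7) = 1/21.
If it is under cup 3 (prior 1/3): the dealer opened cup 3, so this case is ruled out; weight (1/3)·0 = 0.
The weights sum to 8/21.
So P(the pea under cup 2 | the dealer opened cup 3) = (1/21) / (8/21) = 1/8.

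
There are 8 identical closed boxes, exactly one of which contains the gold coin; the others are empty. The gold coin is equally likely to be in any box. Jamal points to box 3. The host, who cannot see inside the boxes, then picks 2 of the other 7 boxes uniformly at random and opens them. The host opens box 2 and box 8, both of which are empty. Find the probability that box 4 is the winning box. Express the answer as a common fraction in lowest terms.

Consider each possible location of the gold coin in turn.
If it is in any of boxes 1, 3, 4, 5, 6, and 7 (prior 1/8 each): the host picks exactly this set with probability 1/21 regardless, and none is the prize; weight (1/8)·(1/21) = 1/168 each.
If it is in either of boxes 2 and 8 (prior 1/8 each): that box was opened and seen not to hold the prize — ruled out; weight (1/8)·0 = 0 each.
The weights sum to 1/28.
So P(the gold coin in box 4 | the host opened box 2 and box 8) = (1/168) / (1/28) = 1/6.

1/6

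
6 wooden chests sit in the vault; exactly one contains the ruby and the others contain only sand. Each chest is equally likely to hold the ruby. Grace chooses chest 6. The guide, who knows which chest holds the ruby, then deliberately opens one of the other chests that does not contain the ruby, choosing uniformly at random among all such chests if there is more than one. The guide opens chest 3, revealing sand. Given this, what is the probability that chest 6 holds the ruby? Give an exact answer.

1/6

Consider each possible location of the ruby in turn.
If it is in any of chests 1, 2, 4, and 5 (prior 1/6 each): the guide has 4 equally likely choices, so probability 1/4; weight (1/6)·(1/4) = 1/24 each.
If it is in chest 3 (prior 1/6): the guide opened chest 3, so this case is ruled out; weight (1/6)·0 = 0.
If it is in chest 6 (prior 1/6): the guide has 5 equally likely choices, so probability 1/5; weight (1/6)·(1/5) = 1/30.
The weights sum to 1/5.
So P(the ruby in chest 6 | the guide opened chest 3) = (1/30) / (1/5) = 1/6.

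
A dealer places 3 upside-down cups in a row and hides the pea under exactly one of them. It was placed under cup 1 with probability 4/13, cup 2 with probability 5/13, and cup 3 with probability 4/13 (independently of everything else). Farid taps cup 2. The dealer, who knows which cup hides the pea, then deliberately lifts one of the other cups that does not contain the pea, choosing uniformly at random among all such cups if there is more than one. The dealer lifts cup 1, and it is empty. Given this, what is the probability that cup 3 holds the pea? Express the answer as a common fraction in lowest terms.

Condition on the true location of the pea.
If it is under cup 1 (prior 4/13): the dealer opened cup 1, so this case is ruled out; weight (4/13)·0 = 0.
If it is under cup 2 (prior 5/13): the dealer has 2 equally likely choices, so probability 1/2; weight (5/13)·(1/2) = 5/26.
If it is under cup 3 (prior 4/13): the dealer has no choice, probability 1; weight (4/13)·1 = 4/13.
The weights sum to 1/2.
So P(the pea under cup 3 | the dealer opened cup 1) = (4/13) / (1/2) = 8/13.

8/13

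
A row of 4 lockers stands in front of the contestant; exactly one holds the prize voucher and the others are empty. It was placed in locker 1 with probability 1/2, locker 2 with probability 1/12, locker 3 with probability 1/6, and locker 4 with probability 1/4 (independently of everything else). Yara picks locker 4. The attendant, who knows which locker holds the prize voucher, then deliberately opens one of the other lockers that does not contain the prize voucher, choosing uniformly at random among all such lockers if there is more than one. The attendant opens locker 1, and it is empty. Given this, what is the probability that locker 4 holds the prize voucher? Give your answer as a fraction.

2/5

Condition on the true location of the prize voucher.
If it is in locker 1 (prior 1/2): the attendant opened locker 1, so this case is ruled out; weight (1/2)·0 = 0.
If it is in locker 2 (prior 1/12): the attendant has 2 equally likely choices, so probability 1/2; weight (1/12)·(1/2) = 1/24.
If it is in locker 3 (prior 1/6): the attendant has 2 equally likely choices, so probability 1/2; weight (1/6)·(1/2) = 1/12.
If it is in locker 4 (prior 1/4): the attendant has 3 equally likely choices, so probability 1/3; weight (1/4)·(1/3) = 1/12.
The weights sum to 5/24.
So P(the prize voucher in locker 4 | the attendant opened locker 1) = (1/12) / (5/24) = 2/5.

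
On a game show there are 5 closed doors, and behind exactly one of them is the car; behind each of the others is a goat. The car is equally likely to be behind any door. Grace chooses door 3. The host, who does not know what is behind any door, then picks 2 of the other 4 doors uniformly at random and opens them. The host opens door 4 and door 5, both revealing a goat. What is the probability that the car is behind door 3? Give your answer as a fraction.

1/3

Consider each possible location of the car in turn.
If it is behind any of doors 1, 2, and 3 (prior 1/5 each): the host picks exactly this set with probability 1/6 regardless, and none is the prize; weight (1/5)·(1/6) = 1/30 each.
If it is behind either of doors 4 and 5 (prior 1/5 each): that door was opened and seen not to hold the prize — ruled out; weight (1/5)·0 = 0 each.
The weights sum to 1/10.
So P(the car behind door 3 | the host opened door 4 and door 5) = (1/30) / (1/10) = 1/3.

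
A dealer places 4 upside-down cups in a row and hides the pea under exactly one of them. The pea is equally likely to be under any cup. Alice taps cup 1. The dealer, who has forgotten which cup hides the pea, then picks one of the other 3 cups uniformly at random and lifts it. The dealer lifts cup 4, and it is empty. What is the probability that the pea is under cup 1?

Condition on the true location of the pea.
If it is under any of cups 1, 2, and 3 (prior 1/4 each): the dealer picks cup 4 with probability 1/3 regardless, and it is not the prize; weight (1/4)·(1/3) = 1/12 each.
If it is under cup 4 (prior 1/4): the dealer opened cup 4, so this case is ruled out; weight (1/4)·0 = 0.
The weights sum to 1/4.
So P(the pea under cup 1 | the dealer opened cup 4) = (1/12) / (1/4) = 1/3.

1/3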